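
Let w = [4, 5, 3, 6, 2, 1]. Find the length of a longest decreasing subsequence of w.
4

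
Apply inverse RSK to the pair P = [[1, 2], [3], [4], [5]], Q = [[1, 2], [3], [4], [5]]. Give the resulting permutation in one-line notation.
1 5 4 3 2

Reverse RSK: for i = n, n-1, ..., 1, locate i in Q, remove the corresponding corner cell from P, and reverse-bump its entry up through P; the value ejected from row 1 is w(i).

So w = 1 5 4 3 2.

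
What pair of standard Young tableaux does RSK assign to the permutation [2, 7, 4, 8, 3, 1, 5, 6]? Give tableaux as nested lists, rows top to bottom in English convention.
P = [[1, 3, 5, 6], [2, 8], [4], [7]], Q = [[1, 2, 4, 8], [3, 7], [5], [6]]

Insert each entry of the permutation into P by Schensted row insertion, recording in Q the position of each new cell.

Insert 2: appended to row 1. P = [[2]], Q = [[1]].
Insert 7: appended to row 1. P = [[2, 7]], Q = [[1, 2]].
Insert 4: 4 bumps 7 from row 1; 7 starts row 2. P = [[2, 4], [7]], Q = [[1, 2], [3]].
Insert 8: appended to row 1. P = [[2, 4, 8], [7]], Q = [[1, 2, 4], [3]].
Insert 3: 3 bumps 4 from row 1; 4 bumps 7 from row 2; 7 starts row 3. P = [[2, 3, 8], [4], [7]], Q = [[1, 2, 4], [3], [5]].
Insert 1: 1 bumps 2 from row 1; 2 bumps 4 from row 2; 4 bumps 7 from row 3; 7 starts row 4. P = [[1, 3, 8], [2], [4], [7]], Q = [[1, 2, 4], [3], [5], [6]].
Insert 5: 5 bumps 8 from row 1; 8 appends to row 2. P = [[1, 3, 5], [2, 8], [4], [7]], Q = [[1, 2, 4], [3, 7], [5], [6]].
Insert 6: appended to row 1. P = [[1, 3, 5, 6], [2, 8], [4], [7]], Q = [[1, 2, 4, 8], [3, 7], [5], [6]].

So P = [[1, 3, 5, 6], [2, 8], [4], [7]], Q = [[1, 2, 4, 8], [3, 7], [5], [6]].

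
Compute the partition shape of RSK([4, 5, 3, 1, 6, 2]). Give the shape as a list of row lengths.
Row-insert each entry into an empty tableau.

After inserting 4: P = [[4]].
After inserting 5: P = [[4, 5]].
After inserting 3: P = [[3, 5], [4]].
After inserting 1: P = [[1, 5], [3], [4]].
After inserting 6: P = [[1, 5, 6], [3], [4]].
After inserting 2: P = [[1, 2, 6], [3, 5], [4]].

The final insertion tableau P = [[1, 2, 6], [3, 5], [4]] has shape [3, 2, 1].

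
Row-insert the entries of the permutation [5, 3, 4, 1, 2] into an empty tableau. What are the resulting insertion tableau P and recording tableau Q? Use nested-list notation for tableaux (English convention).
Insert each entry of the permutation into P by Schensted row insertion, recording in Q the position of each new cell.

Insert 5: appended to row 1. P = [[5]], Q = [[1]].
Insert 3: 3 bumps 5 from row 1; 5 starts row 2. P = [[3], [5]], Q = [[1], [2]].
Insert 4: appended to row 1. P = [[3, 4], [5]], Q = [[1, 3], [2]].
Insert 1: 1 bumps 3 from row 1; 3 bumps 5 from row 2; 5 starts row 3. P = [[1, 4], [3], [5]], Q = [[1, 3], [2], [4]].
Insert 2: 2 bumps 4 from row 1; 4 appends to row 2. P = [[1, 2], [3, 4], [5]], Q = [[1, 3], [2, 5], [4]].

So P = [[1, 2], [3, 4], [5]], Q = [[1, 3], [2, 5], [4]].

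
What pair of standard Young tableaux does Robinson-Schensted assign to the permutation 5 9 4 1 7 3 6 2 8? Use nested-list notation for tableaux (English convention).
Insert each entry of the permutation into P by Schensted row insertion, recording in Q the position of each new cell.

Insert 5: appended to row 1. P = [[5]].
Insert 9: appended to row 1. P = [[5, 9]].
Insert 4: 4 bumps 5 from row 1; 5 starts row 2. P = [[4, 9], [5]].
Insert 1: 1 bumps 4 from row 1; 4 bumps 5 from row 2; 5 starts row 3. P = [[1, 9], [4], [5]].
Insert 7: 7 bumps 9 from row 1; 9 appends to row 2. P = [[1, 7], [4, 9], [5]].
Insert 3: 3 bumps 7 from row 1; 7 bumps 9 from row 2; 9 appends to row 3. P = [[1, 3], [4, 7], [5, 9]].
Insert 6: appended to row 1. P = [[1, 3, 6], [4, 7], [5, 9]].
Insert 2: 2 bumps 3 from row 1; 3 bumps 4 from row 2; 4 bumps 5 from row 3; 5 starts row 4. P = [[1, 2, 6], [3, 7], [4, 9], [5]].
Insert 8: appended to row 1. P = [[1, 2, 6, 8], [3, 7], [4, 9], [5]].

So P = [[1, 2, 6, 8], [3, 7], [4, 9], [5]], Q = [[1, 2, 7, 9], [3, 5], [4, 6], [8]].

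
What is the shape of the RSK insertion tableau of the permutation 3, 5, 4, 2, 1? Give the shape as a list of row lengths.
Row-insert each entry into an empty tableau.

After inserting 3: P = [[3]].
After inserting 5: P = [[3, 5]].
After inserting 4: P = [[3, 4], [5]].
After inserting 2: P = [[2, 4], [3], [5]].
After inserting 1: P = [[1, 4], [2], [3], [5]].

The final insertion tableau P = [[1, 4], [2], [3], [5]] has shape [2, 1, 1, 1].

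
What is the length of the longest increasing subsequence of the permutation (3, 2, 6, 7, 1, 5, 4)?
3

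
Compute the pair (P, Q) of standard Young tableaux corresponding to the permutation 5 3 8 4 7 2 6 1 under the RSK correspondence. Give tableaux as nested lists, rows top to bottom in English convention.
Insert each entry of the permutation into P by Schensted row insertion, recording in Q the position of each new cell.

Insert 5: appended to row 1. P = [[5]], Q = [[1]].
Insert 3: 3 bumps 5 from row 1; 5 starts row 2. P = [[3], [5]], Q = [[1], [2]].
Insert 8: appended to row 1. P = [[3, 8], [5]], Q = [[1, 3], [2]].
Insert 4: 4 bumps 8 from row 1; 8 appends to row 2. P = [[3, 4], [5, 8]], Q = [[1, 3], [2, 4]].
Insert 7: appended to row 1. P = [[3, 4, 7], [5, 8]], Q = [[1, 3, 5], [2, 4]].
Insert 2: 2 bumps 3 from row 1; 3 bumps 5 from row 2; 5 starts row 3. P = [[2, 4, 7], [3, 8], [5]], Q = [[1, 3, 5], [2, 4], [6]].
Insert 6: 6 bumps 7 from row 1; 7 bumps 8 from row 2; 8 appends to row 3. P = [[2, 4, 6], [3, 7], [5, 8]], Q = [[1, 3, 5], [2, 4], [6, 7]].
Insert 1: 1 bumps 2 from row 1; 2 bumps 3 from row 2; 3 bumps 5 from row 3; 5 starts row 4. P = [[1, 4, 6], [2, 7], [3, 8], [5]], Q = [[1, 3, 5], [2, 4], [6, 7], [8]].

So P = [[1, 4, 6], [2, 7], [3, 8], [5]], Q = [[1, 3, 5], [2, 4], [6, 7], [8]].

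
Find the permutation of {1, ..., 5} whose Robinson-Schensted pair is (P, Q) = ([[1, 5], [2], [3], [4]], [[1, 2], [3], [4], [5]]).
4 5 3 2 1

Reverse the RSK construction: for i from n down to 1, find the cell of Q containing i, remove the entry at that cell from P, and reverse-bump it up through P; the value ejected from row 1 is w(i).

Step i=5: Q has 5 at row 4, column 1; remove 4 from row 4 of P and reverse-bump: 4 enters row 3 and ejects 3; 3 enters row 2 and ejects 2; 2 enters row 1 and ejects 1. So w(5) = 1. P is now [[2, 5], [3], [4]].
Step i=4: Q has 4 at row 3, column 1; remove 4 from row 3 of P and reverse-bump: 4 enters row 2 and ejects 3; 3 enters row 1 and ejects 2. So w(4) = 2. P is now [[3, 5], [4]].
Step i=3: Q has 3 at row 2, column 1; remove 4 from row 2 of P and reverse-bump: 4 enters row 1 and ejects 3. So w(3) = 3. P is now [[4, 5]].
Step i=2: Q has 2 at row 1, column 2; remove that cell from P, ejecting 5. So w(2) = 5. P is now [[4]].
Step i=1: Q has 1 at row 1, column 1; remove that cell from P, ejecting 4. So w(1) = 4. P is now [].

So w = 4 5 3 2 1.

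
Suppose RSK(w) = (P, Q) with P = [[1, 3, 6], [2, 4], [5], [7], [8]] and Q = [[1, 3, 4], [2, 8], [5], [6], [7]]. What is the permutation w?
Reverse the RSK construction: for i from n down to 1, find the cell of Q containing i, remove the entry at that cell from P, and reverse-bump it up through P; the value ejected from row 1 is w(i).

Step i=8: Q has 8 at row 2, column 2; remove 4 from row 2 of P and reverse-bump: 4 enters row 1 and ejects 3. So w(8) = 3. P is now [[1, 4, 6], [2], [5], [7], [8]].
Step i=7: Q has 7 at row 5, column 1; remove 8 from row 5 of P and reverse-bump: 8 enters row 4 and ejects 7; 7 enters row 3 and ejects 5; 5 enters row 2 and ejects 2; 2 enters row 1 and ejects 1. So w(7) = 1. P is now [[2, 4, 6], [5], [7], [8]].
Step i=6: Q has 6 at row 4, column 1; remove 8 from row 4 of P and reverse-bump: 8 enters row 3 and ejects 7; 7 enters row 2 and ejects 5; 5 enters row 1 and ejects 4. So w(6) = 4. P is now [[2, 5, 6], [7], [8]].
Step i=5: Q has 5 at row 3, column 1; remove 8 from row 3 of P and reverse-bump: 8 enters row 2 and ejects 7; 7 enters row 1 and ejects 6. So w(5) = 6. P is now [[2, 5, 7], [8]].
Step i=4: Q has 4 at row 1, column 3; remove that cell from P, ejecting 7. So w(4) = 7. P is now [[2, 5], [8]].
Step i=3: Q has 3 at row 1, column 2; remove that cell from P, ejecting 5. So w(3) = 5. P is now [[2], [8]].
Step i=2: Q has 2 at row 2, column 1; remove 8 from row 2 of P and reverse-bump: 8 enters row 1 and ejects 2. So w(2) = 2. P is now [[8]].
Step i=1: Q has 1 at row 1, column 1; remove that cell from P, ejecting 8. So w(1) = 8. P is now [].

So w = 8 2 5 7 6 4 1 3.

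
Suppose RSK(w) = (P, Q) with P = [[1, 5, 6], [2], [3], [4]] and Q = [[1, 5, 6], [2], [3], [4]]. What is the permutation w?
Reverse the RSK construction: for i from n down to 1, find the cell of Q containing i, remove the entry at that cell from P, and reverse-bump it up through P; the value ejected from row 1 is w(i).

Step i=6: Q has 6 at row 1, column 3; remove that cell from P, ejecting 6. So w(6) = 6. P is now [[1, 5], [2], [3], [4]].
Step i=5: Q has 5 at row 1, column 2; remove that cell from P, ejecting 5. So w(5) = 5. P is now [[1], [2], [3], [4]].
Step i=4: Q has 4 at row 4, column 1; remove 4 from row 4 of P and reverse-bump: 4 enters row 3 and ejects 3; 3 enters row 2 and ejects 2; 2 enters row 1 and ejects 1. So w(4) = 1. P is now [[2], [3], [4]].
Step i=3: Q has 3 at row 3, column 1; remove 4 from row 3 of P and reverse-bump: 4 enters row 2 and ejects 3; 3 enters row 1 and ejects 2. So w(3) = 2. P is now [[3], [4]].
Step i=2: Q has 2 at row 2, column 1; remove 4 from row 2 of P and reverse-bump: 4 enters row 1 and ejects 3. So w(2) = 3. P is now [[4]].
Step i=1: Q has 1 at row 1, column 1; remove that cell from P, ejecting 4. So w(1) = 4. P is now [].

So w = 4 3 2 1 5 6.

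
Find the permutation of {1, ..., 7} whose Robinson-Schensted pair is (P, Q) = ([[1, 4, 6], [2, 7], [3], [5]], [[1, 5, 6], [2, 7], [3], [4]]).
Reverse the RSK construction: for i from n down to 1, find the cell of Q containing i, remove the entry at that cell from P, and reverse-bump it up through P; the value ejected from row 1 is w(i).

Step i=7: Q has 7 at row 2, column 2; remove 7 from row 2 of P and reverse-bump: 7 enters row 1 and ejects 6. So w(7) = 6. P is now [[1, 4, 7], [2], [3], [5]].
Step i=6: Q has 6 at row 1, column 3; remove that cell from P, ejecting 7. So w(6) = 7. P is now [[1, 4], [2], [3], [5]].
Step i=5: Q has 5 at row 1, column 2; remove that cell from P, ejecting 4. So w(5) = 4. P is now [[1], [2], [3], [5]].
Step i=4: Q has 4 at row 4, column 1; remove 5 from row 4 of P and reverse-bump: 5 enters row 3 and ejects 3; 3 enters row 2 and ejects 2; 2 enters row 1 and ejects 1. So w(4) = 1. P is now [[2], [3], [5]].
Step i=3: Q has 3 at row 3, column 1; remove 5 from row 3 of P and reverse-bump: 5 enters row 2 and ejects 3; 3 enters row 1 and ejects 2. So w(3) = 2. P is now [[3], [5]].
Step i=2: Q has 2 at row 2, column 1; remove 5 from row 2 of P and reverse-bump: 5 enters row 1 and ejects 3. So w(2) = 3. P is now [[5]].
Step i=1: Q has 1 at row 1, column 1; remove that cell from P, ejecting 5. So w(1) = 5. P is now [].

So w = 5 3 2 1 4 7 6.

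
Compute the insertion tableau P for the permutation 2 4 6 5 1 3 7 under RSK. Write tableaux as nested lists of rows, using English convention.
Insert 2: appended to row 1. P = [[2]].
Insert 4: appended to row 1. P = [[2, 4]].
Insert 6: appended to row 1. P = [[2, 4, 6]].
Insert 5: 5 bumps 6 from row 1; 6 starts row 2. P = [[2, 4, 5], [6]].
Insert 1: 1 bumps 2 from row 1; 2 bumps 6 from row 2; 6 starts row 3. P = [[1, 4, 5], [2], [6]].
Insert 3: 3 bumps 4 from row 1; 4 appends to row 2. P = [[1, 3, 5], [2, 4], [6]].
Insert 7: appended to row 1. P = [[1, 3, 5, 7], [2, 4], [6]].

So P = [[1, 3, 5, 7], [2, 4], [6]].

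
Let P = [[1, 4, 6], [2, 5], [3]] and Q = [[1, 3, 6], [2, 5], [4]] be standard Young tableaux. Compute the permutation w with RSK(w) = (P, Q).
Reverse the RSK construction: for i from n down to 1, find the cell of Q containing i, remove the entry at that cell from P, and reverse-bump it up through P; the value ejected from row 1 is w(i).

Step i=6: Q has 6 at row 1, column 3; remove that cell from P, ejecting 6. So w(6) = 6. P is now [[1, 4], [2, 5], [3]].
Step i=5: Q has 5 at row 2, column 2; remove 5 from row 2 of P and reverse-bump: 5 enters row 1 and ejects 4. So w(5) = 4. P is now [[1, 5], [2], [3]].
Step i=4: Q has 4 at row 3, column 1; remove 3 from row 3 of P and reverse-bump: 3 enters row 2 and ejects 2; 2 enters row 1 and ejects 1. So w(4) = 1. P is now [[2, 5], [3]].
Step i=3: Q has 3 at row 1, column 2; remove that cell from P, ejecting 5. So w(3) = 5. P is now [[2], [3]].
Step i=2: Q has 2 at row 2, column 1; remove 3 from row 2 of P and reverse-bump: 3 enters row 1 and ejects 2. So w(2) = 2. P is now [[3]].
Step i=1: Q has 1 at row 1, column 1; remove that cell from P, ejecting 3. So w(1) = 3. P is now [].

So w = 3 2 5 1 4 6.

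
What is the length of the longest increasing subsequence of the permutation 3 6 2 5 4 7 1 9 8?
4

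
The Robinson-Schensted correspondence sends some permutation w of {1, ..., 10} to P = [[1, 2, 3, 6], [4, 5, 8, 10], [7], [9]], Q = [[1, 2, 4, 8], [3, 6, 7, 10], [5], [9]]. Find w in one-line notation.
Reverse the RSK construction: for i from n down to 1, find the cell of Q containing i, remove the entry at that cell from P, and reverse-bump it up through P; the value ejected from row 1 is w(i).

Step i=10: Q has 10 at row 2, column 4; remove 10 from row 2 of P and reverse-bump: 10 enters row 1 and ejects 6. So w(10) = 6. P is now [[1, 2, 3, 10], [4, 5, 8], [7], [9]].
Step i=9: Q has 9 at row 4, column 1; remove 9 from row 4 of P and reverse-bump: 9 enters row 3 and ejects 7; 7 enters row 2 and ejects 5; 5 enters row 1 and ejects 3. So w(9) = 3. P is now [[1, 2, 5, 10], [4, 7, 8], [9]].
Step i=8: Q has 8 at row 1, column 4; remove that cell from P, ejecting 10. So w(8) = 10. P is now [[1, 2, 5], [4, 7, 8], [9]].
Step i=7: Q has 7 at row 2, column 3; remove 8 from row 2 of P and reverse-bump: 8 enters row 1 and ejects 5. So w(7) = 5. P is now [[1, 2, 8], [4, 7], [9]].
Step i=6: Q has 6 at row 2, column 2; remove 7 from row 2 of P and reverse-bump: 7 enters row 1 and ejects 2. So w(6) = 2. P is now [[1, 7, 8], [4], [9]].
Step i=5: Q has 5 at row 3, column 1; remove 9 from row 3 of P and reverse-bump: 9 enters row 2 and ejects 4; 4 enters row 1 and ejects 1. So w(5) = 1. P is now [[4, 7, 8], [9]].
Step i=4: Q has 4 at row 1, column 3; remove that cell from P, ejecting 8. So w(4) = 8. P is now [[4, 7], [9]].
Step i=3: Q has 3 at row 2, column 1; remove 9 from row 2 of P and reverse-bump: 9 enters row 1 and ejects 7. So w(3) = 7. P is now [[4, 9]].
Step i=2: Q has 2 at row 1, column 2; remove that cell from P, ejecting 9. So w(2) = 9. P is now [[4]].
Step i=1: Q has 1 at row 1, column 1; remove that cell from P, ejecting 4. So w(1) = 4. P is now [].

So w = 4 9 7 8 1 2 5 10 3 6.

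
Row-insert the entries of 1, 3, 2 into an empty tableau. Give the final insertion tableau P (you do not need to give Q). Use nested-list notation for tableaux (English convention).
P = [[1, 2], [3]]

Insert 1: appended to row 1. P = [[1]].
Insert 3: appended to row 1. P = [[1, 3]].
Insert 2: 2 bumps 3 from row 1; 3 starts row 2. P = [[1, 2], [3]].

So P = [[1, 2], [3]].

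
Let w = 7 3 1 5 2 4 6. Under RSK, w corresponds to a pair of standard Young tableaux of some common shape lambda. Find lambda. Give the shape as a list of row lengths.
Row-insert each entry into an empty tableau.

After inserting 7: P = [[7]].
After inserting 3: P = [[3], [7]].
After inserting 1: P = [[1], [3], [7]].
After inserting 5: P = [[1, 5], [3], [7]].
After inserting 2: P = [[1, 2], [3, 5], [7]].
After inserting 4: P = [[1, 2, 4], [3, 5], [7]].
After inserting 6: P = [[1, 2, 4, 6], [3, 5], [7]].

The final insertion tableau P = [[1, 2, 4, 6], [3, 5], [7]] has shape [4, 2, 1].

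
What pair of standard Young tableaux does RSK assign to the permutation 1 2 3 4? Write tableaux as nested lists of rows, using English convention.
P = [[1, 2, 3, 4]], Q = [[1, 2, 3, 4]]

Insert each entry of the permutation into P by Schensted row insertion, recording in Q the position of each new cell.

Insert 1: appended to row 1. P = [[1]], Q = [[1]].
Insert 2: appended to row 1. P = [[1, 2]], Q = [[1, 2]].
Insert 3: appended to row 1. P = [[1, 2, 3]], Q = [[1, 2, 3]].
Insert 4: appended to row 1. P = [[1, 2, 3, 4]], Q = [[1, 2, 3, 4]].

So P = [[1, 2, 3, 4]], Q = [[1, 2, 3, 4]].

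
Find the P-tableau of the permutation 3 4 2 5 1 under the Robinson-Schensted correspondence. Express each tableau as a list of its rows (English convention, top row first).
Insert 3: appended to row 1. P = [[3]].
Insert 4: appended to row 1. P = [[3, 4]].
Insert 2: 2 bumps 3 from row 1; 3 starts row 2. P = [[2, 4], [3]].
Insert 5: appended to row 1. P = [[2, 4, 5], [3]].
Insert 1: 1 bumps 2 from row 1; 2 bumps 3 from row 2; 3 starts row 3. P = [[1, 4, 5], [2], [3]].

So P = [[1, 4, 5], [2], [3]].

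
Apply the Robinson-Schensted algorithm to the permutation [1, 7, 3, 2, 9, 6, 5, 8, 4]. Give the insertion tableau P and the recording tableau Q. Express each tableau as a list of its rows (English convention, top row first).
P = [[1, 2, 4, 8], [3, 5], [6, 9], [7]], Q = [[1, 2, 5, 8], [3, 6], [4, 7], [9]]

Insert each entry of the permutation into P by Schensted row insertion, recording in Q the position of each new cell.

Insert 1: appended to row 1. P = [[1]], Q = [[1]].
Insert 7: appended to row 1. P = [[1, 7]], Q = [[1, 2]].
Insert 3: 3 bumps 7 from row 1; 7 starts row 2. P = [[1, 3], [7]], Q = [[1, 2], [3]].
Insert 2: 2 bumps 3 from row 1; 3 bumps 7 from row 2; 7 starts row 3. P = [[1, 2], [3], [7]], Q = [[1, 2], [3], [4]].
Insert 9: appended to row 1. P = [[1, 2, 9], [3], [7]], Q = [[1, 2, 5], [3], [4]].
Insert 6: 6 bumps 9 from row 1; 9 appends to row 2. P = [[1, 2, 6], [3, 9], [7]], Q = [[1, 2, 5], [3, 6], [4]].
Insert 5: 5 bumps 6 from row 1; 6 bumps 9 from row 2; 9 appends to row 3. P = [[1, 2, 5], [3, 6], [7, 9]], Q = [[1, 2, 5], [3, 6], [4, 7]].
Insert 8: appended to row 1. P = [[1, 2, 5, 8], [3, 6], [7, 9]], Q = [[1, 2, 5, 8], [3, 6], [4, 7]].
Insert 4: 4 bumps 5 from row 1; 5 bumps 6 from row 2; 6 bumps 7 from row 3; 7 starts row 4. P = [[1, 2, 4, 8], [3, 5], [6, 9], [7]], Q = [[1, 2, 5, 8], [3, 6], [4, 7], [9]].

So P = [[1, 2, 4, 8], [3, 5], [6, 9], [7]], Q = [[1, 2, 5, 8], [3, 6], [4, 7], [9]].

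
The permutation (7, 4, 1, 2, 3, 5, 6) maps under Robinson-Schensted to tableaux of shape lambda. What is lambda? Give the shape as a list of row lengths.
RSK row insertion gives P = [[1, 2, 3, 5, 6], [4], [7]], which has shape [5, 1, 1].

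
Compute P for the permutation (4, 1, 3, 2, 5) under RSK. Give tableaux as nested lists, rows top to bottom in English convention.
P = [[1, 2, 5], [3], [4]]

Insert 4: appended to row 1. P = [[4]].
Insert 1: 1 bumps 4 from row 1; 4 starts row 2. P = [[1], [4]].
Insert 3: appended to row 1. P = [[1, 3], [4]].
Insert 2: 2 bumps 3 from row 1; 3 bumps 4 from row 2; 4 starts row 3. P = [[1, 2], [3], [4]].
Insert 5: appended to row 1. P = [[1, 2, 5], [3], [4]].

So P = [[1, 2, 5], [3], [4]].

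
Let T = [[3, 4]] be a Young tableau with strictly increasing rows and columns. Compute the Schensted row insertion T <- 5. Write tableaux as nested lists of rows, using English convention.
5 is larger than every entry of row 1, so it is appended to row 1. The new tableau is [[3, 4, 5]].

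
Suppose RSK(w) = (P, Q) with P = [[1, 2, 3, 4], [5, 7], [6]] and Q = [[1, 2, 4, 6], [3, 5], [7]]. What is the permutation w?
Reverse the RSK construction: for i from n down to 1, find the cell of Q containing i, remove the entry at that cell from P, and reverse-bump it up through P; the value ejected from row 1 is w(i).

Step i=7: Q has 7 at row 3, column 1; remove 6 from row 3 of P and reverse-bump: 6 enters row 2 and ejects 5; 5 enters row 1 and ejects 4. So w(7) = 4. P is now [[1, 2, 3, 5], [6, 7]].
Step i=6: Q has 6 at row 1, column 4; remove that cell from P, ejecting 5. So w(6) = 5. P is now [[1, 2, 3], [6, 7]].
Step i=5: Q has 5 at row 2, column 2; remove 7 from row 2 of P and reverse-bump: 7 enters row 1 and ejects 3. So w(5) = 3. P is now [[1, 2, 7], [6]].
Step i=4: Q has 4 at row 1, column 3; remove that cell from P, ejecting 7. So w(4) = 7. P is now [[1, 2], [6]].
Step i=3: Q has 3 at row 2, column 1; remove 6 from row 2 of P and reverse-bump: 6 enters row 1 and ejects 2. So w(3) = 2. P is now [[1, 6]].
Step i=2: Q has 2 at row 1, column 2; remove that cell from P, ejecting 6. So w(2) = 6. P is now [[1]].
Step i=1: Q has 1 at row 1, column 1; remove that cell from P, ejecting 1. So w(1) = 1. P is now [].

So w = 1 6 2 7 3 5 4.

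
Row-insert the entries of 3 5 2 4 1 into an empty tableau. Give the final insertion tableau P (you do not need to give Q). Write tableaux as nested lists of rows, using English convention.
Insert 3: appended to row 1. P = [[3]].
Insert 5: appended to row 1. P = [[3, 5]].
Insert 2: 2 bumps 3 from row 1; 3 starts row 2. P = [[2, 5], [3]].
Insert 4: 4 bumps 5 from row 1; 5 appends to row 2. P = [[2, 4], [3, 5]].
Insert 1: 1 bumps 2 from row 1; 2 bumps 3 from row 2; 3 starts row 3. P = [[1, 4], [2, 5], [3]].

So P = [[1, 4], [2, 5], [3]].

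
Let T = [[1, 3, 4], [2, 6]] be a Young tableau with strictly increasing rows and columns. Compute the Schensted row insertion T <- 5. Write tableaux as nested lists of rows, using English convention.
5 is larger than every entry of row 1, so it is appended to row 1. The new tableau is [[1, 3, 4, 5], [2, 6]].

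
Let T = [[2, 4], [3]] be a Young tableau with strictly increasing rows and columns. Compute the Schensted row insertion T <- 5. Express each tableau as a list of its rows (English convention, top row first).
[[2, 4, 5], [3]]

5 is larger than every entry of row 1, so it is appended to row 1. The new tableau is [[2, 4, 5], [3]].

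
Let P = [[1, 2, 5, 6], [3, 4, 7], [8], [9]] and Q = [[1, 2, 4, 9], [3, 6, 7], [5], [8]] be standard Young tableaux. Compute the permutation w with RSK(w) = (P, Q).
Reverse the RSK construction: for i from n down to 1, find the cell of Q containing i, remove the entry at that cell from P, and reverse-bump it up through P; the value ejected from row 1 is w(i).

Step i=9: Q has 9 at row 1, column 4; remove that cell from P, ejecting 6. So w(9) = 6. P is now [[1, 2, 5], [3, 4, 7], [8], [9]].
Step i=8: Q has 8 at row 4, column 1; remove 9 from row 4 of P and reverse-bump: 9 enters row 3 and ejects 8; 8 enters row 2 and ejects 7; 7 enters row 1 and ejects 5. So w(8) = 5. P is now [[1, 2, 7], [3, 4, 8], [9]].
Step i=7: Q has 7 at row 2, column 3; remove 8 from row 2 of P and reverse-bump: 8 enters row 1 and ejects 7. So w(7) = 7. P is now [[1, 2, 8], [3, 4], [9]].
Step i=6: Q has 6 at row 2, column 2; remove 4 from row 2 of P and reverse-bump: 4 enters row 1 and ejects 2. So w(6) = 2. P is now [[1, 4, 8], [3], [9]].
Step i=5: Q has 5 at row 3, column 1; remove 9 from row 3 of P and reverse-bump: 9 enters row 2 and ejects 3; 3 enters row 1 and ejects 1. So w(5) = 1. P is now [[3, 4, 8], [9]].
Step i=4: Q has 4 at row 1, column 3; remove that cell from P, ejecting 8. So w(4) = 8. P is now [[3, 4], [9]].
Step i=3: Q has 3 at row 2, column 1; remove 9 from row 2 of P and reverse-bump: 9 enters row 1 and ejects 4. So w(3) = 4. P is now [[3, 9]].
Step i=2: Q has 2 at row 1, column 2; remove that cell from P, ejecting 9. So w(2) = 9. P is now [[3]].
Step i=1: Q has 1 at row 1, column 1; remove that cell from P, ejecting 3. So w(1) = 3. P is now [].

So w = 3 9 4 8 1 2 7 5 6.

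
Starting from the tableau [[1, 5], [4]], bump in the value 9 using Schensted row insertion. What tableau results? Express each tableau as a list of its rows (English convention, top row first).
[[1, 5, 9], [4]]

9 is larger than every entry of row 1, so it is appended to row 1. The new tableau is [[1, 5, 9], [4]].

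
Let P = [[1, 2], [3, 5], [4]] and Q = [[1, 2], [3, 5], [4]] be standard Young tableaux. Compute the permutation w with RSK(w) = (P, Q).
Reverse the RSK construction: for i from n down to 1, find the cell of Q containing i, remove the entry at that cell from P, and reverse-bump it up through P; the value ejected from row 1 is w(i).

Step i=5: Q has 5 at row 2, column 2; remove 5 from row 2 of P and reverse-bump: 5 enters row 1 and ejects 2. So w(5) = 2. P is now [[1, 5], [3], [4]].
Step i=4: Q has 4 at row 3, column 1; remove 4 from row 3 of P and reverse-bump: 4 enters row 2 and ejects 3; 3 enters row 1 and ejects 1. So w(4) = 1. P is now [[3, 5], [4]].
Step i=3: Q has 3 at row 2, column 1; remove 4 from row 2 of P and reverse-bump: 4 enters row 1 and ejects 3. So w(3) = 3. P is now [[4, 5]].
Step i=2: Q has 2 at row 1, column 2; remove that cell from P, ejecting 5. So w(2) = 5. P is now [[4]].
Step i=1: Q has 1 at row 1, column 1; remove that cell from P, ejecting 4. So w(1) = 4. P is now [].

So w = 4 5 3 1 2.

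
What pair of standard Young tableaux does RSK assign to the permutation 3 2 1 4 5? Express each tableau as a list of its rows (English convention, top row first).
P = [[1, 4, 5], [2], [3]], Q = [[1, 4, 5], [2], [3]]

Insert each entry of the permutation into P by Schensted row insertion, recording in Q the position of each new cell.

Insert 3: appended to row 1. P = [[3]].
Insert 2: 2 bumps 3 from row 1; 3 starts row 2. P = [[2], [3]].
Insert 1: 1 bumps 2 from row 1; 2 bumps 3 from row 2; 3 starts row 3. P = [[1], [2], [3]].
Insert 4: appended to row 1. P = [[1, 4], [2], [3]].
Insert 5: appended to row 1. P = [[1, 4, 5], [2], [3]].

So P = [[1, 4, 5], [2], [3]], Q = [[1, 4, 5], [2], [3]].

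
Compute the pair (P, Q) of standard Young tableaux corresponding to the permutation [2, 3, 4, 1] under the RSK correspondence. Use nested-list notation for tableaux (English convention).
Insert each entry of the permutation into P by Schensted row insertion, recording in Q the position of each new cell.

Insert 2: appended to row 1. P = [[2]].
Insert 3: appended to row 1. P = [[2, 3]].
Insert 4: appended to row 1. P = [[2, 3, 4]].
Insert 1: 1 bumps 2 from row 1; 2 starts row 2. P = [[1, 3, 4], [2]].

So P = [[1, 3, 4], [2]], Q = [[1, 2, 3], [4]].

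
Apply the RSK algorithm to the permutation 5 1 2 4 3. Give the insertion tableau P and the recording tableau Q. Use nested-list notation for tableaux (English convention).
P = [[1, 2, 3], [4], [5]], Q = [[1, 3, 4], [2], [5]]

Insert each entry of the permutation into P by Schensted row insertion, recording in Q the position of each new cell.

Insert 5: appended to row 1. P = [[5]], Q = [[1]].
Insert 1: 1 bumps 5 from row 1; 5 starts row 2. P = [[1], [5]], Q = [[1], [2]].
Insert 2: appended to row 1. P = [[1, 2], [5]], Q = [[1, 3], [2]].
Insert 4: appended to row 1. P = [[1, 2, 4], [5]], Q = [[1, 3, 4], [2]].
Insert 3: 3 bumps 4 from row 1; 4 bumps 5 from row 2; 5 starts row 3. P = [[1, 2, 3], [4], [5]], Q = [[1, 3, 4], [2], [5]].

So P = [[1, 2, 3], [4], [5]], Q = [[1, 3, 4], [2], [5]].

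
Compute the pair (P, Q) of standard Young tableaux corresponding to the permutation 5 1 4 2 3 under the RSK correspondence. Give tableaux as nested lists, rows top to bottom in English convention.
Insert each entry of the permutation into P by Schensted row insertion, recording in Q the position of each new cell.

Insert 5: appended to row 1. P = [[5]].
Insert 1: 1 bumps 5 from row 1; 5 starts row 2. P = [[1], [5]].
Insert 4: appended to row 1. P = [[1, 4], [5]].
Insert 2: 2 bumps 4 from row 1; 4 bumps 5 from row 2; 5 starts row 3. P = [[1, 2], [4], [5]].
Insert 3: appended to row 1. P = [[1, 2, 3], [4], [5]].

So P = [[1, 2, 3], [4], [5]], Q = [[1, 3, 5], [2], [4]].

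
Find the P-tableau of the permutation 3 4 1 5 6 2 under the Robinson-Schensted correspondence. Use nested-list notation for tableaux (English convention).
P = [[1, 2, 5, 6], [3, 4]]

Insert 3: appended to row 1. P = [[3]].
Insert 4: appended to row 1. P = [[3, 4]].
Insert 1: 1 bumps 3 from row 1; 3 starts row 2. P = [[1, 4], [3]].
Insert 5: appended to row 1. P = [[1, 4, 5], [3]].
Insert 6: appended to row 1. P = [[1, 4, 5, 6], [3]].
Insert 2: 2 bumps 4 from row 1; 4 appends to row 2. P = [[1, 2, 5, 6], [3, 4]].

So P = [[1, 2, 5, 6], [3, 4]].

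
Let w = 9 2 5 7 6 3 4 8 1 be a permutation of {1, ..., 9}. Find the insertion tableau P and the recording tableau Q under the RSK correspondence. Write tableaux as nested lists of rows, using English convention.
P = [[1, 3, 4, 8], [2, 6], [5], [7], [9]], Q = [[1, 3, 4, 8], [2, 7], [5], [6], [9]]

Insert each entry of the permutation into P by Schensted row insertion, recording in Q the position of each new cell.

Insert 9: appended to row 1. P = [[9]].
Insert 2: 2 bumps 9 from row 1; 9 starts row 2. P = [[2], [9]].
Insert 5: appended to row 1. P = [[2, 5], [9]].
Insert 7: appended to row 1. P = [[2, 5, 7], [9]].
Insert 6: 6 bumps 7 from row 1; 7 bumps 9 from row 2; 9 starts row 3. P = [[2, 5, 6], [7], [9]].
Insert 3: 3 bumps 5 from row 1; 5 bumps 7 from row 2; 7 bumps 9 from row 3; 9 starts row 4. P = [[2, 3, 6], [5], [7], [9]].
Insert 4: 4 bumps 6 from row 1; 6 appends to row 2. P = [[2, 3, 4], [5, 6], [7], [9]].
Insert 8: appended to row 1. P = [[2, 3, 4, 8], [5, 6], [7], [9]].
Insert 1: 1 bumps 2 from row 1; 2 bumps 5 from row 2; 5 bumps 7 from row 3; 7 bumps 9 from row 4; 9 starts row 5. P = [[1, 3, 4, 8], [2, 6], [5], [7], [9]].

So P = [[1, 3, 4, 8], [2, 6], [5], [7], [9]], Q = [[1, 3, 4, 8], [2, 7], [5], [6], [9]].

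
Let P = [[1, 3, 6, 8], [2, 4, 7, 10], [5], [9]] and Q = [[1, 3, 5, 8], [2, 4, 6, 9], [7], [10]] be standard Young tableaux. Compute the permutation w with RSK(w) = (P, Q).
2 1 5 4 9 7 6 10 8 3

Reverse the RSK construction: for i from n down to 1, find the cell of Q containing i, remove the entry at that cell from P, and reverse-bump it up through P; the value ejected from row 1 is w(i).

Step i=10: Q has 10 at row 4, column 1; remove 9 from row 4 of P and reverse-bump: 9 enters row 3 and ejects 5; 5 enters row 2 and ejects 4; 4 enters row 1 and ejects 3. So w(10) = 3. P is now [[1, 4, 6, 8], [2, 5, 7, 10], [9]].
Step i=9: Q has 9 at row 2, column 4; remove 10 from row 2 of P and reverse-bump: 10 enters row 1 and ejects 8. So w(9) = 8. P is now [[1, 4, 6, 10], [2, 5, 7], [9]].
Step i=8: Q has 8 at row 1, column 4; remove that cell from P, ejecting 10. So w(8) = 10. P is now [[1, 4, 6], [2, 5, 7], [9]].
Step i=7: Q has 7 at row 3, column 1; remove 9 from row 3 of P and reverse-bump: 9 enters row 2 and ejects 7; 7 enters row 1 and ejects 6. So w(7) = 6. P is now [[1, 4, 7], [2, 5, 9]].
Step i=6: Q has 6 at row 2, column 3; remove 9 from row 2 of P and reverse-bump: 9 enters row 1 and ejects 7. So w(6) = 7. P is now [[1, 4, 9], [2, 5]].
Step i=5: Q has 5 at row 1, column 3; remove that cell from P, ejecting 9. So w(5) = 9. P is now [[1, 4], [2, 5]].
Step i=4: Q has 4 at row 2, column 2; remove 5 from row 2 of P and reverse-bump: 5 enters row 1 and ejects 4. So w(4) = 4. P is now [[1, 5], [2]].
Step i=3: Q has 3 at row 1, column 2; remove that cell from P, ejecting 5. So w(3) = 5. P is now [[1], [2]].
Step i=2: Q has 2 at row 2, column 1; remove 2 from row 2 of P and reverse-bump: 2 enters row 1 and ejects 1. So w(2) = 1. P is now [[2]].
Step i=1: Q has 1 at row 1, column 1; remove that cell from P, ejecting 2. So w(1) = 2. P is now [].

So w = 2 1 5 4 9 7 6 10 8 3.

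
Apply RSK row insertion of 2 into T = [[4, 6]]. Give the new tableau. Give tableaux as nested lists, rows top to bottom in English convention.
In row 1, 2 replaces 4 (the leftmost entry greater than 2); 4 is bumped to row 2. 4 starts a new row 2. The new tableau is [[2, 6], [4]].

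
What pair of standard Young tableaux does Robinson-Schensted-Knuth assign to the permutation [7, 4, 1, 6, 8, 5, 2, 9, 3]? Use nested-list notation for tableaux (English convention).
Insert each entry of the permutation into P by Schensted row insertion, recording in Q the position of each new cell.

After inserting 7: P = [[7]].
After inserting 4: P = [[4], [7]].
After inserting 1: P = [[1], [4], [7]].
After inserting 6: P = [[1, 6], [4], [7]].
After inserting 8: P = [[1, 6, 8], [4], [7]].
After inserting 5: P = [[1, 5, 8], [4, 6], [7]].
After inserting 2: P = [[1, 2, 8], [4, 5], [6], [7]].
After inserting 9: P = [[1, 2, 8, 9], [4, 5], [6], [7]].
After inserting 3: P = [[1, 2, 3, 9], [4, 5, 8], [6], [7]].

So P = [[1, 2, 3, 9], [4, 5, 8], [6], [7]], Q = [[1, 4, 5, 8], [2, 6, 9], [3], [7]].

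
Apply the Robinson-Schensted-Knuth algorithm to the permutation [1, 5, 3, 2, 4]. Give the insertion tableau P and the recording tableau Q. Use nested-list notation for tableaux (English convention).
Insert each entry of the permutation into P by Schensted row insertion, recording in Q the position of each new cell.

After inserting 1: P = [[1]].
After inserting 5: P = [[1, 5]].
After inserting 3: P = [[1, 3], [5]].
After inserting 2: P = [[1, 2], [3], [5]].
After inserting 4: P = [[1, 2, 4], [3], [5]].

So P = [[1, 2, 4], [3], [5]], Q = [[1, 2, 5], [3], [4]].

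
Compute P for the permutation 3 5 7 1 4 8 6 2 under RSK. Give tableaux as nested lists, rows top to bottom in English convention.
Insert 3: appended to row 1. P = [[3]].
Insert 5: appended to row 1. P = [[3, 5]].
Insert 7: appended to row 1. P = [[3, 5, 7]].
Insert 1: 1 bumps 3 from row 1; 3 starts row 2. P = [[1, 5, 7], [3]].
Insert 4: 4 bumps 5 from row 1; 5 appends to row 2. P = [[1, 4, 7], [3, 5]].
Insert 8: appended to row 1. P = [[1, 4, 7, 8], [3, 5]].
Insert 6: 6 bumps 7 from row 1; 7 appends to row 2. P = [[1, 4, 6, 8], [3, 5, 7]].
Insert 2: 2 bumps 4 from row 1; 4 bumps 5 from row 2; 5 starts row 3. P = [[1, 2, 6, 8], [3, 4, 7], [5]].

So P = [[1, 2, 6, 8], [3, 4, 7], [5]].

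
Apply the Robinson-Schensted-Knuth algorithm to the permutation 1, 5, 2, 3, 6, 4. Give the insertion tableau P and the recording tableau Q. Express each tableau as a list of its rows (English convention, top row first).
P = [[1, 2, 3, 4], [5, 6]], Q = [[1, 2, 4, 5], [3, 6]]

Insert each entry of the permutation into P by Schensted row insertion, recording in Q the position of each new cell.

Insert 1: appended to row 1. P = [[1]], Q = [[1]].
Insert 5: appended to row 1. P = [[1, 5]], Q = [[1, 2]].
Insert 2: 2 bumps 5 from row 1; 5 starts row 2. P = [[1, 2], [5]], Q = [[1, 2], [3]].
Insert 3: appended to row 1. P = [[1, 2, 3], [5]], Q = [[1, 2, 4], [3]].
Insert 6: appended to row 1. P = [[1, 2, 3, 6], [5]], Q = [[1, 2, 4, 5], [3]].
Insert 4: 4 bumps 6 from row 1; 6 appends to row 2. P = [[1, 2, 3, 4], [5, 6]], Q = [[1, 2, 4, 5], [3, 6]].

So P = [[1, 2, 3, 4], [5, 6]], Q = [[1, 2, 4, 5], [3, 6]].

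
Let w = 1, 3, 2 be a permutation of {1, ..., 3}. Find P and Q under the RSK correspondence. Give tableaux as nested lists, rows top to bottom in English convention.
Insert each entry of the permutation into P by Schensted row insertion, recording in Q the position of each new cell.

Insert 1: appended to row 1. P = [[1]].
Insert 3: appended to row 1. P = [[1, 3]].
Insert 2: 2 bumps 3 from row 1; 3 starts row 2. P = [[1, 2], [3]].

So P = [[1, 2], [3]], Q = [[1, 2], [3]].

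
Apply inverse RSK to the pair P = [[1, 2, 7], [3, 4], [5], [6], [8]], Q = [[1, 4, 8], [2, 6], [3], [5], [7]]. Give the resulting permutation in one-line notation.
Reverse the RSK construction: for i from n down to 1, find the cell of Q containing i, remove the entry at that cell from P, and reverse-bump it up through P; the value ejected from row 1 is w(i).

Step i=8: Q has 8 at row 1, column 3; remove that cell from P, ejecting 7. So w(8) = 7. P is now [[1, 2], [3, 4], [5], [6], [8]].
Step i=7: Q has 7 at row 5, column 1; remove 8 from row 5 of P and reverse-bump: 8 enters row 4 and ejects 6; 6 enters row 3 and ejects 5; 5 enters row 2 and ejects 4; 4 enters row 1 and ejects 2. So w(7) = 2. P is now [[1, 4], [3, 5], [6], [8]].
Step i=6: Q has 6 at row 2, column 2; remove 5 from row 2 of P and reverse-bump: 5 enters row 1 and ejects 4. So w(6) = 4. P is now [[1, 5], [3], [6], [8]].
Step i=5: Q has 5 at row 4, column 1; remove 8 from row 4 of P and reverse-bump: 8 enters row 3 and ejects 6; 6 enters row 2 and ejects 3; 3 enters row 1 and ejects 1. So w(5) = 1. P is now [[3, 5], [6], [8]].
Step i=4: Q has 4 at row 1, column 2; remove that cell from P, ejecting 5. So w(4) = 5. P is now [[3], [6], [8]].
Step i=3: Q has 3 at row 3, column 1; remove 8 from row 3 of P and reverse-bump: 8 enters row 2 and ejects 6; 6 enters row 1 and ejects 3. So w(3) = 3. P is now [[6], [8]].
Step i=2: Q has 2 at row 2, column 1; remove 8 from row 2 of P and reverse-bump: 8 enters row 1 and ejects 6. So w(2) = 6. P is now [[8]].
Step i=1: Q has 1 at row 1, column 1; remove that cell from P, ejecting 8. So w(1) = 8. P is now [].

So w = 8 6 3 5 1 4 2 7.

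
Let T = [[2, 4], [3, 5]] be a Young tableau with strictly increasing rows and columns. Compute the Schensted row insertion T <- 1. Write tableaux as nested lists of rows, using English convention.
In row 1, 1 replaces 2 (the leftmost entry greater than 1); 2 is bumped to row 2. In row 2, 2 replaces 3 (the leftmost entry greater than 2); 3 is bumped to row 3. 3 starts a new row 3. The new tableau is [[1, 4], [2, 5], [3]].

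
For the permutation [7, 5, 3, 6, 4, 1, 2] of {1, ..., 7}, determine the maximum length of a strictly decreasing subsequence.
4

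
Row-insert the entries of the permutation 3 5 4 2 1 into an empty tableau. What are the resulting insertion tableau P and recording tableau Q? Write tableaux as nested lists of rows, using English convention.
Insert each entry of the permutation into P by Schensted row insertion, recording in Q the position of each new cell.

Insert 3: appended to row 1. P = [[3]].
Insert 5: appended to row 1. P = [[3, 5]].
Insert 4: 4 bumps 5 from row 1; 5 starts row 2. P = [[3, 4], [5]].
Insert 2: 2 bumps 3 from row 1; 3 bumps 5 from row 2; 5 starts row 3. P = [[2, 4], [3], [5]].
Insert 1: 1 bumps 2 from row 1; 2 bumps 3 from row 2; 3 bumps 5 from row 3; 5 starts row 4. P = [[1, 4], [2], [3], [5]].

So P = [[1, 4], [2], [3], [5]], Q = [[1, 2], [3], [4], [5]].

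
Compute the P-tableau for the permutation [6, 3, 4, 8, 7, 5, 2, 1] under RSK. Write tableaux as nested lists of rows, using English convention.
Insert 6: appended to row 1. P = [[6]].
Insert 3: 3 bumps 6 from row 1; 6 starts row 2. P = [[3], [6]].
Insert 4: appended to row 1. P = [[3, 4], [6]].
Insert 8: appended to row 1. P = [[3, 4, 8], [6]].
Insert 7: 7 bumps 8 from row 1; 8 appends to row 2. P = [[3, 4, 7], [6, 8]].
Insert 5: 5 bumps 7 from row 1; 7 bumps 8 from row 2; 8 starts row 3. P = [[3, 4, 5], [6, 7], [8]].
Insert 2: 2 bumps 3 from row 1; 3 bumps 6 from row 2; 6 bumps 8 from row 3; 8 starts row 4. P = [[2, 4, 5], [3, 7], [6], [8]].
Insert 1: 1 bumps 2 from row 1; 2 bumps 3 from row 2; 3 bumps 6 from row 3; 6 bumps 8 from row 4; 8 starts row 5. P = [[1, 4, 5], [2, 7], [3], [6], [8]].

So P = [[1, 4, 5], [2, 7], [3], [6], [8]].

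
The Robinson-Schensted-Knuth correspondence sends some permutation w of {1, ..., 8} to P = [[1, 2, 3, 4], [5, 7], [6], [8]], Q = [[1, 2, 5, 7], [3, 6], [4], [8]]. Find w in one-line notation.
Reverse the RSK construction: for i from n down to 1, find the cell of Q containing i, remove the entry at that cell from P, and reverse-bump it up through P; the value ejected from row 1 is w(i).

Step i=8: Q has 8 at row 4, column 1; remove 8 from row 4 of P and reverse-bump: 8 enters row 3 and ejects 6; 6 enters row 2 and ejects 5; 5 enters row 1 and ejects 4. So w(8) = 4. P is now [[1, 2, 3, 5], [6, 7], [8]].
Step i=7: Q has 7 at row 1, column 4; remove that cell from P, ejecting 5. So w(7) = 5. P is now [[1, 2, 3], [6, 7], [8]].
Step i=6: Q has 6 at row 2, column 2; remove 7 from row 2 of P and reverse-bump: 7 enters row 1 and ejects 3. So w(6) = 3. P is now [[1, 2, 7], [6], [8]].
Step i=5: Q has 5 at row 1, column 3; remove that cell from P, ejecting 7. So w(5) = 7. P is now [[1, 2], [6], [8]].
Step i=4: Q has 4 at row 3, column 1; remove 8 from row 3 of P and reverse-bump: 8 enters row 2 and ejects 6; 6 enters row 1 and ejects 2. So w(4) = 2. P is now [[1, 6], [8]].
Step i=3: Q has 3 at row 2, column 1; remove 8 from row 2 of P and reverse-bump: 8 enters row 1 and ejects 6. So w(3) = 6. P is now [[1, 8]].
Step i=2: Q has 2 at row 1, column 2; remove that cell from P, ejecting 8. So w(2) = 8. P is now [[1]].
Step i=1: Q has 1 at row 1, column 1; remove that cell from P, ejecting 1. So w(1) = 1. P is now [].

So w = 1 8 6 2 7 3 5 4.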